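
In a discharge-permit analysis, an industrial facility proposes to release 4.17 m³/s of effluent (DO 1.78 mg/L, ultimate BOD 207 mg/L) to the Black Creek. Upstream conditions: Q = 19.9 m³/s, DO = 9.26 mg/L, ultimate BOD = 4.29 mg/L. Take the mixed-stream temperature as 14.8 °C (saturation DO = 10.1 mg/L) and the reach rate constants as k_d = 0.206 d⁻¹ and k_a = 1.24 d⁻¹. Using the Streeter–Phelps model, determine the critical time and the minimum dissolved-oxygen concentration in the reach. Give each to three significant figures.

t_c ≈ 1.43 d; minimum DO ≈ 5.22 mg/L

Mixed DO = (19.9×9.26 + 4.17×1.78)/(19.9+4.17) = 191.7/24.07 = 7.964 mg/L.
Mixed L₀ = (19.9×4.29 + 4.17×207)/(24.07) = 948.6/24.07 = 39.41 mg/L.
Initial deficit D₀ = C_s − DO₀ = 10.1 − 7.964 = 2.136 mg/L.
t_c = (1/1.034) ln[(1.24/0.206)(1 − 2.136×1.034/(0.206×39.41))] = 0.9671 × ln(4.382) = 1.429 d.
D_c = (0.206/1.24) × 39.41 × e^(−0.206×1.429) = 0.1661 × 39.41 × 0.7450 = 4.878 mg/L.
Minimum DO = 10.1 − 4.878 = 5.222 mg/L.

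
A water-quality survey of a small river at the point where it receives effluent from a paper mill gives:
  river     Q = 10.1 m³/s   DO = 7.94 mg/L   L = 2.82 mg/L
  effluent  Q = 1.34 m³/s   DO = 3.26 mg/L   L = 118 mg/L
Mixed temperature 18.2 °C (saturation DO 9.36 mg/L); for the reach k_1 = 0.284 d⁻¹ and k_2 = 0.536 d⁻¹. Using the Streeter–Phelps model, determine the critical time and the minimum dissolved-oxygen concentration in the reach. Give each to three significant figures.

t_c ≈ 2.07 d; minimum DO ≈ 4.56 mg/L

Mixed DO = (10.1×7.94 + 1.34×3.26)/(10.1+1.34) = 84.56/11.44 = 7.392 mg/L.
Mixed L₀ = (10.1×2.82 + 1.34×118)/(11.44) = 186.6/11.44 = 16.31 mg/L.
Initial deficit D₀ = C_s − DO₀ = 9.36 − 7.392 = 1.968 mg/L.
t_c = (1/0.2520) ln[(0.536/0.284)(1 − 1.968×0.2520/(0.284×16.31))] = 3.968 × ln(1.685) = 2.071 d.
D_c = (0.284/0.536) × 16.31 × e^(−0.284×2.071) = 0.5299 × 16.31 × 0.5553 = 4.799 mg/L.
Minimum DO = 9.36 − 4.799 = 4.561 mg/L.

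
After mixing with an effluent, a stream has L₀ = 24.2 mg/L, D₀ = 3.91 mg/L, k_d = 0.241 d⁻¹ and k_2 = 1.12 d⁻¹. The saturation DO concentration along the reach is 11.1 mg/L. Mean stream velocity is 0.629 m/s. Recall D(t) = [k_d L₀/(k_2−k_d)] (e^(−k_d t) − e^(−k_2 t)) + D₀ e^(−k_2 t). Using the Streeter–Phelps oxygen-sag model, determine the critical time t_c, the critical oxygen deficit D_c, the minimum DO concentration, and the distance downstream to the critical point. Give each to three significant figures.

At the critical point dD/dt = 0, so k_d L₀ e^(−k_d t) = k_2 D. Substituting D(t) from the Streeter–Phelps equation and solving for t gives
t_c = ln[(k_2/k_d)(1 − D₀(k_2−k_d)/(k_d L₀))] / (k_2−k_d).
Here k_2−k_d = 0.8790 d⁻¹ and 1 − D₀(k_2−k_d)/(k_d L₀) = 1 − 3.91×0.8790/(0.241×24.2) = 0.4107, so
t_c = ln(4.647 × 0.4107) / 0.8790 = 0.6464 / 0.8790 = 0.7354 d.
L(t_c) = L₀ e^(−k_d t_c) = 24.2 × 0.8376 = 20.27 mg/L, and at the critical point k_2 D_c = k_d L, so D_c = (0.241/1.12) × 20.27 = 4.362 mg/L.
Minimum DO = C_s − D_c = 11.1 − 4.362 = 6.738 mg/L.
x_c = v t_c = 0.629 m/s × 0.7354 d × 86400 s/d = 39970 m ≈ 40.0 km.

t_c ≈ 0.735 d; D_c ≈ 4.36 mg/L; min DO ≈ 6.74 mg/L; x_c ≈ 40.0 km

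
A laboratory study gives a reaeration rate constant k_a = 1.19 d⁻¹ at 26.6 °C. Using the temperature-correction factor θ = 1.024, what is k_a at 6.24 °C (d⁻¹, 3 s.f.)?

k_a ≈ 0.734 d⁻¹

k_a(T₂) = k_a(T₁) · θ^(T₂−T₁) = 1.19 × 1.024^(6.24−26.6)
= 1.19 × 1.024^-20.4 = 1.19 × 0.6170 = 0.7342 d⁻¹.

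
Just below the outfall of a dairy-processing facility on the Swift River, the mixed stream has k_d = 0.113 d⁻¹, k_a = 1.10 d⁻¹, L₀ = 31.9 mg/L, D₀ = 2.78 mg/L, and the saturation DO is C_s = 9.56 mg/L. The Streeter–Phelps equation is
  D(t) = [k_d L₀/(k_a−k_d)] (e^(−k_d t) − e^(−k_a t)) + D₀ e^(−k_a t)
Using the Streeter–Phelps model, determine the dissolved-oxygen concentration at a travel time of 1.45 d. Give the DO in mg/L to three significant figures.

DO ≈ 6.64 mg/L

k_d L₀/(k_a−k_d) = 0.113×31.9/(1.10−0.113) = 3.605/0.9870 = 3.652 mg/L.
e^(−k_d t) = e^(−0.113×1.450) = 0.8489; e^(−k_a t) = e^(−1.10×1.450) = 0.2029.
D = 3.652 × (0.8489 − 0.2029) + 2.78 × 0.2029 = 2.359 + 0.5641 = 2.923 mg/L.
DO = C_s − D = 9.56 − 2.923 = 6.637 mg/L.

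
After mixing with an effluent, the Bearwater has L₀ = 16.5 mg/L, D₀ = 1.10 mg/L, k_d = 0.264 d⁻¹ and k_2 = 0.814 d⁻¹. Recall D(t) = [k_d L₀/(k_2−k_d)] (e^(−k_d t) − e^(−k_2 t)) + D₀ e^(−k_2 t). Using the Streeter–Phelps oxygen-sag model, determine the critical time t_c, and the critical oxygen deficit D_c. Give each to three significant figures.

t_c ≈ 1.78 d; D_c ≈ 3.35 mg/L

At the critical point dD/dt = 0, so k_d L₀ e^(−k_d t) = k_2 D. Substituting D(t) from the Streeter–Phelps equation and solving for t gives
t_c = ln[(k_2/k_d)(1 − D₀(k_2−k_d)/(k_d L₀))] / (k_2−k_d).
Here k_2−k_d = 0.5500 d⁻¹ and 1 − D₀(k_2−k_d)/(k_d L₀) = 1 − 1.10×0.5500/(0.264×16.5) = 0.8611, so
t_c = ln(3.083 × 0.8611) / 0.5500 = 0.9765 / 0.5500 = 1.775 d.
L(t_c) = L₀ e^(−k_d t_c) = 16.5 × 0.6258 = 10.33 mg/L, and at the critical point k_2 D_c = k_d L, so D_c = (0.264/0.814) × 10.33 = 3.349 mg/L.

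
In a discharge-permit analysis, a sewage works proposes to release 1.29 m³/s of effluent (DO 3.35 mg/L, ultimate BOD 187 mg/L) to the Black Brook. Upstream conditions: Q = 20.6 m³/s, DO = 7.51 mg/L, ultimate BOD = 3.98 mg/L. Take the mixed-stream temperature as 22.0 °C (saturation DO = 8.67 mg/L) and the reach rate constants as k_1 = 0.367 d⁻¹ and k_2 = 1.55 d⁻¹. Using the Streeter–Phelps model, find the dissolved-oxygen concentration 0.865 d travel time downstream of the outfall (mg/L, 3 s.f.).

Mixed DO = (20.6×7.51 + 1.29×3.35)/(20.6+1.29) = 159.0/21.89 = 7.265 mg/L.
Mixed L₀ = (20.6×3.98 + 1.29×187)/(21.89) = 323.2/21.89 = 14.77 mg/L.
Initial deficit D₀ = C_s − DO₀ = 8.67 − 7.265 = 1.405 mg/L.
D(0.865) = [0.367×14.77/(1.55−0.367)](e^(−0.367×0.865) − e^(−1.55×0.865)) + 1.405 e^(−1.55×0.865)
= 4.581 × (0.7280 − 0.2616) + 1.405 × 0.2616 = 2.504 mg/L.
DO = 8.67 − 2.504 = 6.166 mg/L.

DO ≈ 6.17 mg/L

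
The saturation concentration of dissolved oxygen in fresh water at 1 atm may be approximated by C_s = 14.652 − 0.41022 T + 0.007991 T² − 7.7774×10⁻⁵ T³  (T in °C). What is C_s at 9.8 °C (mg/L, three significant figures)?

C_s ≈ 11.3 mg/L

C_s = 14.652 − 0.41022×9.8 + 0.007991×9.8² − 7.7774×10⁻⁵×9.8³ = 11.33 mg/L.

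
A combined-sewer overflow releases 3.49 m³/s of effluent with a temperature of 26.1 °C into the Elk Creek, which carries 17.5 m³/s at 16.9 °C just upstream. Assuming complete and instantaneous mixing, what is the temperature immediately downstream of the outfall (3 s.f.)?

Flow-weighted mixing: C = (Q_r C_r + Q_w C_w)/(Q_r + Q_w)
= (17.5×16.9 + 3.49×26.1)/(17.5 + 3.49) = 386.8/20.99 = 18.43 °C.

18.4 °C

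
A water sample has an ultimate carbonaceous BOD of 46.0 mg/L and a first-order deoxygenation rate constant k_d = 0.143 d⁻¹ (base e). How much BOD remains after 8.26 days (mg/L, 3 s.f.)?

L ≈ 14.1 mg/L

L_t = L₀ e^(−k_d t) = 46.0 × e^(−0.143×8.26) = 46.0 × 0.3069 = 14.12 mg/L.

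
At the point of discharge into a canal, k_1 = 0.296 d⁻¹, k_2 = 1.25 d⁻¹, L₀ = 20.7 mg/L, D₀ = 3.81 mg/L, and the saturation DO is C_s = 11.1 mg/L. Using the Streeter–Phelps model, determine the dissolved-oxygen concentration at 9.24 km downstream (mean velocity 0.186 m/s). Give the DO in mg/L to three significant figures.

DO ≈ 6.96 mg/L

Travel time t = x/v = 9.24 km / (0.186 m/s) = 9240 m / 0.186 m/s = 49680 s = 0.5750 d.
k_1 L₀/(k_2−k_1) = 0.296×20.7/(1.25−0.296) = 6.127/0.9540 = 6.423 mg/L.
e^(−k_1 t) = e^(−0.296×0.5750) = 0.8435; e^(−k_2 t) = e^(−1.25×0.5750) = 0.4874.
D = 6.423 × (0.8435 − 0.4874) + 3.81 × 0.4874 = 2.287 + 1.857 = 4.144 mg/L.
DO = C_s − D = 11.1 − 4.144 = 6.956 mg/L.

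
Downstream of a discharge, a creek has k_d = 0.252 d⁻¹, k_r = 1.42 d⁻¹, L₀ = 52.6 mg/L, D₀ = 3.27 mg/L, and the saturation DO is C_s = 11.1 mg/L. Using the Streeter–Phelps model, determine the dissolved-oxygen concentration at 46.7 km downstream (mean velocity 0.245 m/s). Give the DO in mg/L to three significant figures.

Travel time t = x/v = 46.7 km / (0.245 m/s) = 46700 m / 0.245 m/s = 190600 s = 2.206 d.
k_d L₀/(k_r−k_d) = 0.252×52.6/(1.42−0.252) = 13.26/1.168 = 11.35 mg/L.
e^(−k_d t) = e^(−0.252×2.206) = 0.5735; e^(−k_r t) = e^(−1.42×2.206) = 0.04360.
D = 11.35 × (0.5735 − 0.04360) + 3.27 × 0.04360 = 6.014 + 0.1426 = 6.157 mg/L.
DO = C_s − D = 11.1 − 6.157 = 4.943 mg/L.

DO ≈ 4.94 mg/L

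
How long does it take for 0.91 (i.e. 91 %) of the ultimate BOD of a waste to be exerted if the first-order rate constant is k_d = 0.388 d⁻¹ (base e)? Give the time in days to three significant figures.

y/L₀ = 1 − e^(−k_d t) = 0.91 ⇒ e^(−k_d t) = 0.0900
t = −ln(0.0900) / 0.388 = 2.408 / 0.388 = 6.206 d.

t ≈ 6.21 d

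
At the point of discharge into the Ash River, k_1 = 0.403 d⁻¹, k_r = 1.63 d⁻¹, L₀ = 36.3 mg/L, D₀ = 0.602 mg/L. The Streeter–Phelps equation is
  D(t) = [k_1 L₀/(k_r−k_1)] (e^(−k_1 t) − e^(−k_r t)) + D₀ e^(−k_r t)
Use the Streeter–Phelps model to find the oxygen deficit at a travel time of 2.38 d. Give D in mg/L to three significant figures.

D ≈ 4.34 mg/L

k_1 L₀/(k_r−k_1) = 0.403×36.3/(1.63−0.403) = 14.63/1.227 = 11.92 mg/L.
e^(−k_1 t) = e^(−0.403×2.380) = 0.3832; e^(−k_r t) = e^(−1.63×2.380) = 0.02066.
D = 11.92 × (0.3832 − 0.02066) + 0.602 × 0.02066 = 4.323 + 0.01244 = 4.335 mg/L.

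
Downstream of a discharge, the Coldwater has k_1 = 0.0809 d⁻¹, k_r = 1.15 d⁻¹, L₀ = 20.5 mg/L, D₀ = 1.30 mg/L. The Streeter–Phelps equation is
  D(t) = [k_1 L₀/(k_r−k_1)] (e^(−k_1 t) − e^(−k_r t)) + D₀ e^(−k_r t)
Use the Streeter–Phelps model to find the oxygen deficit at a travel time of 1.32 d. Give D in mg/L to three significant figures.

D ≈ 1.34 mg/L

k_1 L₀/(k_r−k_1) = 0.0809×20.5/(1.15−0.0809) = 1.658/1.069 = 1.551 mg/L.
e^(−k_1 t) = e^(−0.0809×1.320) = 0.8987; e^(−k_r t) = e^(−1.15×1.320) = 0.2191.
D = 1.551 × (0.8987 − 0.2191) + 1.30 × 0.2191 = 1.054 + 0.2849 = 1.339 mg/L.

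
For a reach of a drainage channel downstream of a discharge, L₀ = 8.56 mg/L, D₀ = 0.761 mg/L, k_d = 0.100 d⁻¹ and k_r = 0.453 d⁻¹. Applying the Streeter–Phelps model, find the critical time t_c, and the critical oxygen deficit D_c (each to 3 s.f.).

t_c ≈ 3.21 d; D_c ≈ 1.37 mg/L

At the critical point dD/dt = 0, so k_d L₀ e^(−k_d t) = k_r D. Substituting D(t) from the Streeter–Phelps equation and solving for t gives
t_c = ln[(k_r/k_d)(1 − D₀(k_r−k_d)/(k_d L₀))] / (k_r−k_d).
Here k_r−k_d = 0.3530 d⁻¹ and 1 − D₀(k_r−k_d)/(k_d L₀) = 1 − 0.761×0.3530/(0.100×8.56) = 0.6862, so
t_c = ln(4.530 × 0.6862) / 0.3530 = 1.134 / 0.3530 = 3.213 d.
D_c = (k_d/k_r) L₀ e^(−k_d t_c) = (0.100/0.453) × 8.56 × e^(−0.100×3.213) = 0.2208 × 8.56 × 0.7252 = 1.370 mg/L.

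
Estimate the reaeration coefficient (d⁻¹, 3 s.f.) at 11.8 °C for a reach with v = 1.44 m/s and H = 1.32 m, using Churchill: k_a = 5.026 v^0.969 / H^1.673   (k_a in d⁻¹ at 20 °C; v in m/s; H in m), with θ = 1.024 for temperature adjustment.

k_a ≈ 3.70 d⁻¹

k_a(20) = 5.026 × 1.44^0.969 / 1.32^1.673 = 5.026 × 1.424 / 1.591 = 4.497 d⁻¹.
k_a(11.8) = 4.497 × 1.024^(11.8−20) = 4.497 × 0.8233 = 3.703 d⁻¹.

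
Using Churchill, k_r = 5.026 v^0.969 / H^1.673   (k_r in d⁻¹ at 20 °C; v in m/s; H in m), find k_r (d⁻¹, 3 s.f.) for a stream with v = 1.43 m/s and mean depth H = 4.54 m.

k_r ≈ 0.566 d⁻¹

k_r = 5.026 × 1.43^0.969 / 4.54^1.673 = 5.026 × 1.414 / 12.57 = 0.5656 d⁻¹.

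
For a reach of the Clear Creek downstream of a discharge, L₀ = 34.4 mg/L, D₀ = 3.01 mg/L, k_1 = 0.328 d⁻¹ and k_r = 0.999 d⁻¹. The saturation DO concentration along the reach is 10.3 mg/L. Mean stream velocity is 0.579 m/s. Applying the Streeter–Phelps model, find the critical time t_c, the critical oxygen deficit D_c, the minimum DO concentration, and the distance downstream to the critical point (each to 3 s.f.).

t_c ≈ 1.37 d; D_c ≈ 7.22 mg/L; min DO ≈ 3.08 mg/L; x_c ≈ 68.3 km

At the critical point dD/dt = 0, so k_1 L₀ e^(−k_1 t) = k_r D. Substituting D(t) from the Streeter–Phelps equation and solving for t gives
t_c = ln[(k_r/k_1)(1 − D₀(k_r−k_1)/(k_1 L₀))] / (k_r−k_1).
Here k_r−k_1 = 0.6710 d⁻¹ and 1 − D₀(k_r−k_1)/(k_1 L₀) = 1 − 3.01×0.6710/(0.328×34.4) = 0.8210, so
t_c = ln(3.046 × 0.8210) / 0.6710 = 0.9165 / 0.6710 = 1.366 d.
D_c = (k_1/k_r) L₀ e^(−k_1 t_c) = (0.328/0.999) × 34.4 × e^(−0.328×1.366) = 0.3283 × 34.4 × 0.6389 = 7.216 mg/L.
Minimum DO = C_s − D_c = 10.3 − 7.216 = 3.084 mg/L.
x_c = v t_c = 0.579 m/s × 1.366 d × 86400 s/d = 68330 m ≈ 68.3 km.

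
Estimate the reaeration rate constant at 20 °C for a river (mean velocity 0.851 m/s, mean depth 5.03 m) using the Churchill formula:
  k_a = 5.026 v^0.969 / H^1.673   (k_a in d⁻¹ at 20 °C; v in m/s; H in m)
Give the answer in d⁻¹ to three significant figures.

k_a = 5.026 × 0.851^0.969 / 5.03^1.673 = 5.026 × 0.8553 / 14.92 = 0.2881 d⁻¹.

k_a ≈ 0.288 d⁻¹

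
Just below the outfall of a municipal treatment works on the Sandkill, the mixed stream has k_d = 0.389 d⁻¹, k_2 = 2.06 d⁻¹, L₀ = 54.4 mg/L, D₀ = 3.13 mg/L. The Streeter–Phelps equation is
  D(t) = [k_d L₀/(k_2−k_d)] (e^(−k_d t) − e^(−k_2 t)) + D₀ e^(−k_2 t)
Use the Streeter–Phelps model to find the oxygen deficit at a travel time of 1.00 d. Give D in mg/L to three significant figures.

k_d L₀/(k_2−k_d) = 0.389×54.4/(2.06−0.389) = 21.16/1.671 = 12.66 mg/L.
e^(−k_d t) = e^(−0.389×1.000) = 0.6777; e^(−k_2 t) = e^(−2.06×1.000) = 0.1275.
D = 12.66 × (0.6777 − 0.1275) + 3.13 × 0.1275 = 6.969 + 0.3989 = 7.368 mg/L.

D ≈ 7.37 mg/L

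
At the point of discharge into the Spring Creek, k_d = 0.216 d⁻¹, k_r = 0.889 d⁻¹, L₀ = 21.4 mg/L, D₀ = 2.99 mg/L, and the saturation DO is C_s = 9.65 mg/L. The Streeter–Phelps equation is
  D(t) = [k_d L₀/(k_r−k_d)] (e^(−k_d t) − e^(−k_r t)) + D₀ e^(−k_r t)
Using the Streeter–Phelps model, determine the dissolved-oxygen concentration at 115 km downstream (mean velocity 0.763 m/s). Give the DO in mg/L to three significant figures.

Travel time t = x/v = 115 km / (0.763 m/s) = 115000 m / 0.763 m/s = 150700 s = 1.744 d.
k_d L₀/(k_r−k_d) = 0.216×21.4/(0.889−0.216) = 4.622/0.6730 = 6.868 mg/L.
e^(−k_d t) = e^(−0.216×1.744) = 0.6861; e^(−k_r t) = e^(−0.889×1.744) = 0.2121.
D = 6.868 × (0.6861 − 0.2121) + 2.99 × 0.2121 = 3.255 + 0.6341 = 3.890 mg/L.
DO = C_s − D = 9.65 − 3.890 = 5.760 mg/L.

DO ≈ 5.76 mg/L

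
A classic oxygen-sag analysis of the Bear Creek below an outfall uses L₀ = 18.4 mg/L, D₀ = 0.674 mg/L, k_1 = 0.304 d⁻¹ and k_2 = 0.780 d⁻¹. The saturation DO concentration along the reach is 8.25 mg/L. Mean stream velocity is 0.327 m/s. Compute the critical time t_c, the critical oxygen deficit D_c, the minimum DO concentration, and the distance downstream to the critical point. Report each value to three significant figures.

t_c = [1/(k_2−k_1)] ln[(k_2/k_1)(1 − D₀(k_2−k_1)/(k_1 L₀))]
= [1/(0.780−0.304)] ln[(0.780/0.304)(1 − 0.674×0.4760/(0.304×18.4))]
= (1/0.4760) ln[2.566 × 0.9426] = 2.101 × ln(2.419) = 2.101 × 0.8832 = 1.855 d.
D_c = (k_1/k_2) L₀ e^(−k_1 t_c) = (0.304/0.780) × 18.4 × e^(−0.304×1.855) = 0.3897 × 18.4 × 0.5689 = 4.080 mg/L.
Minimum DO = C_s − D_c = 8.25 − 4.080 = 4.170 mg/L.
x_c = v t_c = 0.327 m/s × 1.855 d × 86400 s/d = 52420 m ≈ 52.4 km.

t_c ≈ 1.86 d; D_c ≈ 4.08 mg/L; min DO ≈ 4.17 mg/L; x_c ≈ 52.4 km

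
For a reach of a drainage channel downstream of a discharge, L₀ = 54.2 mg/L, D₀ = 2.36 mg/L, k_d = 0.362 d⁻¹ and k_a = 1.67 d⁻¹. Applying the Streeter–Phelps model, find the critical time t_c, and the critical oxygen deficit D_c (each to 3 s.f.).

t_c ≈ 1.04 d; D_c ≈ 8.07 mg/L

t_c = [1/(k_a−k_d)] ln[(k_a/k_d)(1 − D₀(k_a−k_d)/(k_d L₀))]
= [1/(1.67−0.362)] ln[(1.67/0.362)(1 − 2.36×1.308/(0.362×54.2))]
= (1/1.308) ln[4.613 × 0.8427] = 0.7645 × ln(3.887) = 0.7645 × 1.358 = 1.038 d.
L(t_c) = L₀ e^(−k_d t_c) = 54.2 × 0.6868 = 37.22 mg/L, and at the critical point k_a D_c = k_d L, so D_c = (0.362/1.67) × 37.22 = 8.069 mg/L.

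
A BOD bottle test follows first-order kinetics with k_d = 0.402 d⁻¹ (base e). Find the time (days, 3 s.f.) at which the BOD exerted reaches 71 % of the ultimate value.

t ≈ 3.08 d

y/L₀ = 1 − e^(−k_d t) = 0.71 ⇒ e^(−k_d t) = 0.290
t = −ln(0.290) / 0.402 = 1.238 / 0.402 = 3.079 d.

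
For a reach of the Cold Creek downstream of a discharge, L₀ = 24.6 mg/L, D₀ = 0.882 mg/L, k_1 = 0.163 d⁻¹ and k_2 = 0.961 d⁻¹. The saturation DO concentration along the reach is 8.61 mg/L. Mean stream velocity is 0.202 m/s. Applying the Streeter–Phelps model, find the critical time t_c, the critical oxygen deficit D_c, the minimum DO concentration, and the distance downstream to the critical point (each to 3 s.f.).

t_c ≈ 1.98 d; D_c ≈ 3.02 mg/L; min DO ≈ 5.59 mg/L; x_c ≈ 34.6 km

At the critical point dD/dt = 0, so k_1 L₀ e^(−k_1 t) = k_2 D. Substituting D(t) from the Streeter–Phelps equation and solving for t gives
t_c = ln[(k_2/k_1)(1 − D₀(k_2−k_1)/(k_1 L₀))] / (k_2−k_1).
Here k_2−k_1 = 0.7980 d⁻¹ and 1 − D₀(k_2−k_1)/(k_1 L₀) = 1 − 0.882×0.7980/(0.163×24.6) = 0.8245, so
t_c = ln(5.896 × 0.8245) / 0.7980 = 1.581 / 0.7980 = 1.981 d.
D_c = (k_1/k_2) L₀ e^(−k_1 t_c) = (0.163/0.961) × 24.6 × e^(−0.163×1.981) = 0.1696 × 24.6 × 0.7240 = 3.021 mg/L.
Minimum DO = C_s − D_c = 8.61 − 3.021 = 5.589 mg/L.
x_c = v t_c = 0.202 m/s × 1.981 d × 86400 s/d = 34580 m ≈ 34.6 km.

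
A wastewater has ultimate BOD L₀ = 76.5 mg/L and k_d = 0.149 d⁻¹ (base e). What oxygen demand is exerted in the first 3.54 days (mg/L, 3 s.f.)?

y_t = L₀(1 − e^(−k_d t)) = 76.5 × (1 − e^(−0.149×3.54))
= 76.5 × (1 − 0.5901) = 76.5 × 0.4099 = 31.36 mg/L.

y ≈ 31.4 mg/L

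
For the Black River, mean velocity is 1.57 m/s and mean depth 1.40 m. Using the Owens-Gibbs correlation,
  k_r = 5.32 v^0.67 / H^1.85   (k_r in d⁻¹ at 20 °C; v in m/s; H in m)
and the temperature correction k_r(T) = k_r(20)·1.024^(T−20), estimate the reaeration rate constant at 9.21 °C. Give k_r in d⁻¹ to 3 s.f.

k_r ≈ 2.99 d⁻¹

k_r(20) = 5.32 × 1.57^0.67 / 1.40^1.85 = 5.32 × 1.353 / 1.864 = 3.862 d⁻¹.
k_r(9.21) = 3.862 × 1.024^(9.21−20) = 3.862 × 0.7742 = 2.990 d⁻¹.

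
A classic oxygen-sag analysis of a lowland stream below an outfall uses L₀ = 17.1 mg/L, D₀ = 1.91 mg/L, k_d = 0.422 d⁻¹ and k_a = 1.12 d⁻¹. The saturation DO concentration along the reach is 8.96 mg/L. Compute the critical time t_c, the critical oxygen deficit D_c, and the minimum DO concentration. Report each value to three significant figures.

t_c ≈ 1.11 d; D_c ≈ 4.04 mg/L; min DO ≈ 4.92 mg/L

With k_a/k_d = 2.654 and 1 − D₀(k_a−k_d)/(k_d L₀) = 0.8153,
t_c = ln(2.654 × 0.8153) / (1.12 − 0.422) = ln(2.164) / 0.6980 = 0.7718/0.6980 = 1.106 d.
L(t_c) = L₀ e^(−k_d t_c) = 17.1 × 0.6271 = 10.72 mg/L, and at the critical point k_a D_c = k_d L, so D_c = (0.422/1.12) × 10.72 = 4.041 mg/L.
Minimum DO = C_s − D_c = 8.96 − 4.041 = 4.919 mg/L.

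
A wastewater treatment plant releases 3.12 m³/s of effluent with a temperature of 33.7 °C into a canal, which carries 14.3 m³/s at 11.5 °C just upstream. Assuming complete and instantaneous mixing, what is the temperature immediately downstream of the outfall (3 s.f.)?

Flow-weighted mixing: C = (Q_r C_r + Q_w C_w)/(Q_r + Q_w)
= (14.3×11.5 + 3.12×33.7)/(14.3 + 3.12) = 269.6/17.42 = 15.48 °C.

15.5 °C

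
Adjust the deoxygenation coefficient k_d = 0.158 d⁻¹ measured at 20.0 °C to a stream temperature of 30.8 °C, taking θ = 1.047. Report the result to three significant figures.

k_d ≈ 0.259 d⁻¹

k_d(T₂) = k_d(T₁) · θ^(T₂−T₁) = 0.158 × 1.047^(30.8−20.0)
= 0.158 × 1.047^10.8 = 0.158 × 1.642 = 0.2595 d⁻¹.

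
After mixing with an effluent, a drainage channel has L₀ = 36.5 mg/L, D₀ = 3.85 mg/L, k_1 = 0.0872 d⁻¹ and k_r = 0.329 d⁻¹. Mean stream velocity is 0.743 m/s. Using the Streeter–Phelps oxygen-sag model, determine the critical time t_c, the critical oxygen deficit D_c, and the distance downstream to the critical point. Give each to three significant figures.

t_c ≈ 4.06 d; D_c ≈ 6.79 mg/L; x_c ≈ 261 km

At the critical point dD/dt = 0, so k_1 L₀ e^(−k_1 t) = k_r D. Substituting D(t) from the Streeter–Phelps equation and solving for t gives
t_c = ln[(k_r/k_1)(1 − D₀(k_r−k_1)/(k_1 L₀))] / (k_r−k_1).
Here k_r−k_1 = 0.2418 d⁻¹ and 1 − D₀(k_r−k_1)/(k_1 L₀) = 1 − 3.85×0.2418/(0.0872×36.5) = 0.7075, so
t_c = ln(3.773 × 0.7075) / 0.2418 = 0.9819 / 0.2418 = 4.061 d.
D_c = (k_1/k_r) L₀ e^(−k_1 t_c) = (0.0872/0.329) × 36.5 × e^(−0.0872×4.061) = 0.2650 × 36.5 × 0.7018 = 6.789 mg/L.
x_c = v t_c = 0.743 m/s × 4.061 d × 86400 s/d = 260700 m ≈ 261 km.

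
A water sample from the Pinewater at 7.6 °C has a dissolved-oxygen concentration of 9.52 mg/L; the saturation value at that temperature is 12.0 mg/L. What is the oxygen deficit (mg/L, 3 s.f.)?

D ≈ 2.48 mg/L

D = C_s − C = 12.0 − 9.52 = 2.48 mg/L.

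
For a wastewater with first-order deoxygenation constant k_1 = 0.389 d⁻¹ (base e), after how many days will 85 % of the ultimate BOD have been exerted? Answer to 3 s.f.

y/L₀ = 1 − e^(−k_1 t) = 0.85 ⇒ e^(−k_1 t) = 0.150
t = −ln(0.150) / 0.389 = 1.897 / 0.389 = 4.877 d.

t ≈ 4.88 d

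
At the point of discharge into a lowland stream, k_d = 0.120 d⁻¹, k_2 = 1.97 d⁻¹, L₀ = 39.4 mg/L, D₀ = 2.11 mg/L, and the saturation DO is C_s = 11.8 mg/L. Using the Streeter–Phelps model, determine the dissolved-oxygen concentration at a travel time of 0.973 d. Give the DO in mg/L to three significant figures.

k_d L₀/(k_2−k_d) = 0.120×39.4/(1.97−0.120) = 4.728/1.850 = 2.556 mg/L.
e^(−k_d t) = e^(−0.120×0.9730) = 0.8898; e^(−k_2 t) = e^(−1.97×0.9730) = 0.1471.
D = 2.556 × (0.8898 − 0.1471) + 2.11 × 0.1471 = 1.898 + 0.3103 = 2.208 mg/L.
DO = C_s − D = 11.8 − 2.208 = 9.592 mg/L.

DO ≈ 9.59 mg/L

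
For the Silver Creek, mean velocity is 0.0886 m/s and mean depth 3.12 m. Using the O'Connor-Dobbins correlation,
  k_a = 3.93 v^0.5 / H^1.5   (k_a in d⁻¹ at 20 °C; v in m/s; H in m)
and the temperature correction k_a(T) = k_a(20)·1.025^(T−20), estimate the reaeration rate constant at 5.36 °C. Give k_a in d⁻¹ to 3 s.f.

k_a(20) = 3.93 × 0.0886^0.5 / 3.12^1.5 = 3.93 × 0.2977 / 5.511 = 0.2123 d⁻¹.
k_a(5.36) = 0.2123 × 1.025^(5.36−20) = 0.2123 × 0.6966 = 0.1479 d⁻¹.

k_a ≈ 0.148 d⁻¹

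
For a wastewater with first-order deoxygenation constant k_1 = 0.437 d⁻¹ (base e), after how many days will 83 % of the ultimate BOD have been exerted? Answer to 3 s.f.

t ≈ 4.05 d

y/L₀ = 1 − e^(−k_1 t) = 0.83 ⇒ e^(−k_1 t) = 0.170
t = −ln(0.170) / 0.437 = 1.772 / 0.437 = 4.055 d.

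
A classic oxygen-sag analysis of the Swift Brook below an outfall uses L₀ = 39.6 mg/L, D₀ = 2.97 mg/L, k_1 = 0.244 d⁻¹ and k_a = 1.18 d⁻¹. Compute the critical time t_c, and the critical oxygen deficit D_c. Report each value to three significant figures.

t_c = [1/(k_a−k_1)] ln[(k_a/k_1)(1 − D₀(k_a−k_1)/(k_1 L₀))]
= [1/(1.18−0.244)] ln[(1.18/0.244)(1 − 2.97×0.9360/(0.244×39.6))]
= (1/0.9360) ln[4.836 × 0.7123] = 1.068 × ln(3.445) = 1.068 × 1.237 = 1.321 d.
L(t_c) = L₀ e^(−k_1 t_c) = 39.6 × 0.7244 = 28.69 mg/L, and at the critical point k_a D_c = k_1 L, so D_c = (0.244/1.18) × 28.69 = 5.932 mg/L.

t_c ≈ 1.32 d; D_c ≈ 5.93 mg/L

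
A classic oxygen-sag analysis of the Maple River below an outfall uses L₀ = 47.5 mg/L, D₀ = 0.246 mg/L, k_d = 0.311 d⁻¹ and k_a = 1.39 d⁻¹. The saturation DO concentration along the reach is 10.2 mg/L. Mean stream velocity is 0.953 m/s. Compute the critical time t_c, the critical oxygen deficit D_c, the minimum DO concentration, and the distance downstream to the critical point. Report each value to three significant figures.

t_c ≈ 1.37 d; D_c ≈ 6.94 mg/L; min DO ≈ 3.26 mg/L; x_c ≈ 113 km

t_c = [1/(k_a−k_d)] ln[(k_a/k_d)(1 − D₀(k_a−k_d)/(k_d L₀))]
= [1/(1.39−0.311)] ln[(1.39/0.311)(1 − 0.246×1.079/(0.311×47.5))]
= (1/1.079) ln[4.469 × 0.9820] = 0.9268 × ln(4.389) = 0.9268 × 1.479 = 1.371 d.
L(t_c) = L₀ e^(−k_d t_c) = 47.5 × 0.6529 = 31.01 mg/L, and at the critical point k_a D_c = k_d L, so D_c = (0.311/1.39) × 31.01 = 6.939 mg/L.
Minimum DO = C_s − D_c = 10.2 − 6.939 = 3.261 mg/L.
x_c = v t_c = 0.953 m/s × 1.371 d × 86400 s/d = 112900 m ≈ 113 km.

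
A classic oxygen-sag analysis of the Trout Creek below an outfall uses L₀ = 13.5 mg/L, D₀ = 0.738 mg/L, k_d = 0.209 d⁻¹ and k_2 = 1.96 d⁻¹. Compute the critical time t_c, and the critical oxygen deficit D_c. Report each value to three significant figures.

t_c ≈ 0.929 d; D_c ≈ 1.19 mg/L

At the critical point dD/dt = 0, so k_d L₀ e^(−k_d t) = k_2 D. Substituting D(t) from the Streeter–Phelps equation and solving for t gives
t_c = ln[(k_2/k_d)(1 − D₀(k_2−k_d)/(k_d L₀))] / (k_2−k_d).
Here k_2−k_d = 1.751 d⁻¹ and 1 − D₀(k_2−k_d)/(k_d L₀) = 1 − 0.738×1.751/(0.209×13.5) = 0.5420, so
t_c = ln(9.378 × 0.5420) / 1.751 = 1.626 / 1.751 = 0.9285 d.
L(t_c) = L₀ e^(−k_d t_c) = 13.5 × 0.8236 = 11.12 mg/L, and at the critical point k_2 D_c = k_d L, so D_c = (0.209/1.96) × 11.12 = 1.186 mg/L.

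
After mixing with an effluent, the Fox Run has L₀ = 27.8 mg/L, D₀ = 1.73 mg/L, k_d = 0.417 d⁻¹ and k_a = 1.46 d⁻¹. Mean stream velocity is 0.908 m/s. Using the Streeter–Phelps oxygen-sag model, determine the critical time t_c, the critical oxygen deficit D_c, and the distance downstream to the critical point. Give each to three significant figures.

t_c ≈ 1.04 d; D_c ≈ 5.15 mg/L; x_c ≈ 81.5 km

t_c = [1/(k_a−k_d)] ln[(k_a/k_d)(1 − D₀(k_a−k_d)/(k_d L₀))]
= [1/(1.46−0.417)] ln[(1.46/0.417)(1 − 1.73×1.043/(0.417×27.8))]
= (1/1.043) ln[3.501 × 0.8443] = 0.9588 × ln(2.956) = 0.9588 × 1.084 = 1.039 d.
D_c = (k_d/k_a) L₀ e^(−k_d t_c) = (0.417/1.46) × 27.8 × e^(−0.417×1.039) = 0.2856 × 27.8 × 0.6483 = 5.148 mg/L.
x_c = v t_c = 0.908 m/s × 1.039 d × 86400 s/d = 81530 m ≈ 81.5 km.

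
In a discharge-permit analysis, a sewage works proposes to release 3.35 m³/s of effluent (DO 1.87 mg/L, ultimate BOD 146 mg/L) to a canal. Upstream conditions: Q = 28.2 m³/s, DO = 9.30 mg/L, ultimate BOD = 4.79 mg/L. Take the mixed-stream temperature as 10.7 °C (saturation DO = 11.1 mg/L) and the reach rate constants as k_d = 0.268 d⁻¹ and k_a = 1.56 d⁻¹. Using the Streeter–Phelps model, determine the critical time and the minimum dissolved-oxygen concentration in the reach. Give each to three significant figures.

t_c ≈ 0.592 d; minimum DO ≈ 8.20 mg/L

Mixed DO = (28.2×9.30 + 3.35×1.87)/(28.2+3.35) = 268.5/31.55 = 8.511 mg/L.
Mixed L₀ = (28.2×4.79 + 3.35×146)/(31.55) = 624.2/31.55 = 19.78 mg/L.
Initial deficit D₀ = C_s − DO₀ = 11.1 − 8.511 = 2.589 mg/L.
t_c = (1/1.292) ln[(1.56/0.268)(1 − 2.589×1.292/(0.268×19.78))] = 0.7740 × ln(2.149) = 0.5920 d.
D_c = (0.268/1.56) × 19.78 × e^(−0.268×0.5920) = 0.1718 × 19.78 × 0.8533 = 2.900 mg/L.
Minimum DO = 11.1 − 2.900 = 8.200 mg/L.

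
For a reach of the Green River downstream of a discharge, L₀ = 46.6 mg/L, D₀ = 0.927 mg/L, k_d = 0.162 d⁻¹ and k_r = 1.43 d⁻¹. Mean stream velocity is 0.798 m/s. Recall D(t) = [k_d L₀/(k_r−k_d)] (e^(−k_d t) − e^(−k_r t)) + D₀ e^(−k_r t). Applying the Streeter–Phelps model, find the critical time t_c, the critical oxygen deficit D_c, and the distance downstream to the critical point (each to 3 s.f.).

t_c ≈ 1.58 d; D_c ≈ 4.08 mg/L; x_c ≈ 109 km

With k_r/k_d = 8.827 and 1 − D₀(k_r−k_d)/(k_d L₀) = 0.8443,
t_c = ln(8.827 × 0.8443) / (1.43 − 0.162) = ln(7.453) / 1.268 = 2.009/1.268 = 1.584 d.
L(t_c) = L₀ e^(−k_d t_c) = 46.6 × 0.7737 = 36.05 mg/L, and at the critical point k_r D_c = k_d L, so D_c = (0.162/1.43) × 36.05 = 4.084 mg/L.
x_c = v t_c = 0.798 m/s × 1.584 d × 86400 s/d = 109200 m ≈ 109 km.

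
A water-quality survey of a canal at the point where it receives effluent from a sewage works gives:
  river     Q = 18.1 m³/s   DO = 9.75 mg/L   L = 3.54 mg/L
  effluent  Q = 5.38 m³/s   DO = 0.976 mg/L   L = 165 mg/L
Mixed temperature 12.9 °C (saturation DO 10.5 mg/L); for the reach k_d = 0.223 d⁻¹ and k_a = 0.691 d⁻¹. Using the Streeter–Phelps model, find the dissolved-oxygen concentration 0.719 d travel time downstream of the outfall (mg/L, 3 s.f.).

DO ≈ 4.12 mg/L

Mixed DO = (18.1×9.75 + 5.38×0.976)/(18.1+5.38) = 181.7/23.48 = 7.740 mg/L.
Mixed L₀ = (18.1×3.54 + 5.38×165)/(23.48) = 951.8/23.48 = 40.54 mg/L.
Initial deficit D₀ = C_s − DO₀ = 10.5 − 7.740 = 2.760 mg/L.
D(0.719) = [0.223×40.54/(0.691−0.223)](e^(−0.223×0.719) − e^(−0.691×0.719)) + 2.760 e^(−0.691×0.719)
= 19.32 × (0.8519 − 0.6085) + 2.760 × 0.6085 = 6.381 mg/L.
DO = 10.5 − 6.381 = 4.119 mg/L.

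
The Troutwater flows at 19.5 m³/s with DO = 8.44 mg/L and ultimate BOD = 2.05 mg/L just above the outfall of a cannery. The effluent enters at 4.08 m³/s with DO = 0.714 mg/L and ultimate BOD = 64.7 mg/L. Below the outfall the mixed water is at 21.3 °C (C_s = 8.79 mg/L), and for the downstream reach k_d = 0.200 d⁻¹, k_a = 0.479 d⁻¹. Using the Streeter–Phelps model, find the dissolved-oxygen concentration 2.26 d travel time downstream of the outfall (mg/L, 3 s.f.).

Mixed DO = (19.5×8.44 + 4.08×0.714)/(19.5+4.08) = 167.5/23.58 = 7.103 mg/L.
Mixed L₀ = (19.5×2.05 + 4.08×64.7)/(23.58) = 304.0/23.58 = 12.89 mg/L.
Initial deficit D₀ = C_s − DO₀ = 8.79 − 7.103 = 1.687 mg/L.
D(2.26) = [0.200×12.89/(0.479−0.200)](e^(−0.200×2.26) − e^(−0.479×2.26)) + 1.687 e^(−0.479×2.26)
= 9.240 × (0.6364 − 0.3387) + 1.687 × 0.3387 = 3.321 mg/L.
DO = 8.79 − 3.321 = 5.469 mg/L.

DO ≈ 5.47 mg/L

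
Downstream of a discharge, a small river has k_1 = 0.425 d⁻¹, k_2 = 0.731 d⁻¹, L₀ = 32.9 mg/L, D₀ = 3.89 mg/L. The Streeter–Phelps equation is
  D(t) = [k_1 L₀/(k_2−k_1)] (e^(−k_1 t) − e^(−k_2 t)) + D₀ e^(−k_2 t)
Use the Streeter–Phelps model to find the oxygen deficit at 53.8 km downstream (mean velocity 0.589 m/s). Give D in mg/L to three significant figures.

Travel time t = x/v = 53.8 km / (0.589 m/s) = 53800 m / 0.589 m/s = 91340 s = 1.057 d.
k_1 L₀/(k_2−k_1) = 0.425×32.9/(0.731−0.425) = 13.98/0.3060 = 45.69 mg/L.
e^(−k_1 t) = e^(−0.425×1.057) = 0.6381; e^(−k_2 t) = e^(−0.731×1.057) = 0.4617.
D = 45.69 × (0.6381 − 0.4617) + 3.89 × 0.4617 = 8.058 + 1.796 = 9.855 mg/L.

D ≈ 9.85 mg/L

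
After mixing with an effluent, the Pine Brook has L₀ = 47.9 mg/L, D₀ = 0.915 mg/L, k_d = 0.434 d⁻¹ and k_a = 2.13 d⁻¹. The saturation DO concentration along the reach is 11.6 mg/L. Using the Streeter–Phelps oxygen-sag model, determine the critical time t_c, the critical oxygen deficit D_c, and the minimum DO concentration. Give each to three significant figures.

t_c ≈ 0.892 d; D_c ≈ 6.63 mg/L; min DO ≈ 4.97 mg/L

t_c = [1/(k_a−k_d)] ln[(k_a/k_d)(1 − D₀(k_a−k_d)/(k_d L₀))]
= [1/(2.13−0.434)] ln[(2.13/0.434)(1 − 0.915×1.696/(0.434×47.9))]
= (1/1.696) ln[4.908 × 0.9254] = 0.5896 × ln(4.541) = 0.5896 × 1.513 = 0.8922 d.
L(t_c) = L₀ e^(−k_d t_c) = 47.9 × 0.6789 = 32.52 mg/L, and at the critical point k_a D_c = k_d L, so D_c = (0.434/2.13) × 32.52 = 6.626 mg/L.
Minimum DO = C_s − D_c = 11.6 − 6.626 = 4.974 mg/L.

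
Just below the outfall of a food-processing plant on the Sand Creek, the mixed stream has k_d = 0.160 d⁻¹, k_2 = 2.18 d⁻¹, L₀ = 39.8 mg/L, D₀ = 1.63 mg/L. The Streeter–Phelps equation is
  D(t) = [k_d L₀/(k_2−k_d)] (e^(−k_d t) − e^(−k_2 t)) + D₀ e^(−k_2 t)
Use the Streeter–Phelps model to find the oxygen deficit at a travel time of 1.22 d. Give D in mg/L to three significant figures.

D ≈ 2.49 mg/L

k_d L₀/(k_2−k_d) = 0.160×39.8/(2.18−0.160) = 6.368/2.020 = 3.152 mg/L.
e^(−k_d t) = e^(−0.160×1.220) = 0.8227; e^(−k_2 t) = e^(−2.18×1.220) = 0.06998.
D = 3.152 × (0.8227 − 0.06998) + 1.63 × 0.06998 = 2.373 + 0.1141 = 2.487 mg/L.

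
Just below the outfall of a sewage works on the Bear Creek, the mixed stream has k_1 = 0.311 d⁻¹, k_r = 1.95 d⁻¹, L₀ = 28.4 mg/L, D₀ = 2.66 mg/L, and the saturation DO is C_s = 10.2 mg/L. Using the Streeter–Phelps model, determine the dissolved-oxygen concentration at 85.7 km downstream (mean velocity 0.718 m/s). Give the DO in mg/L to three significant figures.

Travel time t = x/v = 85.7 km / (0.718 m/s) = 85700 m / 0.718 m/s = 119400 s = 1.381 d.
k_1 L₀/(k_r−k_1) = 0.311×28.4/(1.95−0.311) = 8.832/1.639 = 5.389 mg/L.
e^(−k_1 t) = e^(−0.311×1.381) = 0.6507; e^(−k_r t) = e^(−1.95×1.381) = 0.06762.
D = 5.389 × (0.6507 − 0.06762) + 2.66 × 0.06762 = 3.142 + 0.1799 = 3.322 mg/L.
DO = C_s − D = 10.2 − 3.322 = 6.878 mg/L.

DO ≈ 6.88 mg/L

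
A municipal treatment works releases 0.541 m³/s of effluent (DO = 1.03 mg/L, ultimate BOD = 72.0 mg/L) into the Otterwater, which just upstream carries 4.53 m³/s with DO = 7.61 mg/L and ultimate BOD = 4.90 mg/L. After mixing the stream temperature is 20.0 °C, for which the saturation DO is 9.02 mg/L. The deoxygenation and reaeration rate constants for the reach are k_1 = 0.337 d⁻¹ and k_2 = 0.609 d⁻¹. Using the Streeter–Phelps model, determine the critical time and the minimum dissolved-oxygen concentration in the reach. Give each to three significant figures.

t_c ≈ 1.62 d; minimum DO ≈ 5.15 mg/L

Mixed DO = (4.53×7.61 + 0.541×1.03)/(4.53+0.541) = 35.03/5.071 = 6.908 mg/L.
Mixed L₀ = (4.53×4.90 + 0.541×72.0)/(5.071) = 61.15/5.071 = 12.06 mg/L.
Initial deficit D₀ = C_s − DO₀ = 9.02 − 6.908 = 2.112 mg/L.
t_c = (1/0.2720) ln[(0.609/0.337)(1 − 2.112×0.2720/(0.337×12.06))] = 3.676 × ln(1.552) = 1.615 d.
D_c = (0.337/0.609) × 12.06 × e^(−0.337×1.615) = 0.5534 × 12.06 × 0.5802 = 3.872 mg/L.
Minimum DO = 9.02 − 3.872 = 5.148 mg/L.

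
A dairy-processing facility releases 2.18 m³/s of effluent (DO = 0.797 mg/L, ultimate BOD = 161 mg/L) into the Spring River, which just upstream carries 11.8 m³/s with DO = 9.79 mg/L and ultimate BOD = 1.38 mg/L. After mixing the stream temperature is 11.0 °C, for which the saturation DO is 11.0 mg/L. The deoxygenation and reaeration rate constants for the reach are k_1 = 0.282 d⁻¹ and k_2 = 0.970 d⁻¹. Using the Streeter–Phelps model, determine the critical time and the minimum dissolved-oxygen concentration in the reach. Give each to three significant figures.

t_c ≈ 1.39 d; minimum DO ≈ 5.84 mg/L

Mixed DO = (11.8×9.79 + 2.18×0.797)/(11.8+2.18) = 117.3/13.98 = 8.388 mg/L.
Mixed L₀ = (11.8×1.38 + 2.18×161)/(13.98) = 367.3/13.98 = 26.27 mg/L.
Initial deficit D₀ = C_s − DO₀ = 11.0 − 8.388 = 2.612 mg/L.
t_c = (1/0.6880) ln[(0.970/0.282)(1 − 2.612×0.6880/(0.282×26.27))] = 1.453 × ln(2.605) = 1.392 d.
D_c = (0.282/0.970) × 26.27 × e^(−0.282×1.392) = 0.2907 × 26.27 × 0.6754 = 5.158 mg/L.
Minimum DO = 11.0 − 5.158 = 5.842 mg/L.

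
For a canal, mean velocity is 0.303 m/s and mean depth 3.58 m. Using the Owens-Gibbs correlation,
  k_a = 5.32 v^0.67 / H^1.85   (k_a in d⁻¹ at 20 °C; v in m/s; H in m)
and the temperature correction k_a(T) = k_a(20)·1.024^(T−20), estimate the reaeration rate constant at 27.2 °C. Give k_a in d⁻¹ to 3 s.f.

k_a(20) = 5.32 × 0.303^0.67 / 3.58^1.85 = 5.32 × 0.4493 / 10.58 = 0.2258 d⁻¹.
k_a(27.2) = 0.2258 × 1.024^(27.2−20) = 0.2258 × 1.186 = 0.2679 d⁻¹.

k_a ≈ 0.268 d⁻¹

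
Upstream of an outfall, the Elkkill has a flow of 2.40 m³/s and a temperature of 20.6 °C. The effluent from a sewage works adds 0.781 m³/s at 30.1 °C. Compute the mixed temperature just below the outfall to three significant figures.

Flow-weighted mixing: C = (Q_r C_r + Q_w C_w)/(Q_r + Q_w)
= (2.40×20.6 + 0.781×30.1)/(2.40 + 0.781) = 72.95/3.181 = 22.93 °C.

22.9 °C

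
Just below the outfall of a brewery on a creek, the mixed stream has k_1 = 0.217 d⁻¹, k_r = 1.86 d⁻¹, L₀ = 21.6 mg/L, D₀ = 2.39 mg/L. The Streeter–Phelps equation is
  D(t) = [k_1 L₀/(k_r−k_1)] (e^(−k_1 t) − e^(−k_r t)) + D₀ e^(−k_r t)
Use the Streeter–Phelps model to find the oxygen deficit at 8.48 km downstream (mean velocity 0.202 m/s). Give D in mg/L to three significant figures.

D ≈ 2.38 mg/L

Travel time t = x/v = 8.48 km / (0.202 m/s) = 8480 m / 0.202 m/s = 41980 s = 0.4859 d.
k_1 L₀/(k_r−k_1) = 0.217×21.6/(1.86−0.217) = 4.687/1.643 = 2.853 mg/L.
e^(−k_1 t) = e^(−0.217×0.4859) = 0.8999; e^(−k_r t) = e^(−1.86×0.4859) = 0.4051.
D = 2.853 × (0.8999 − 0.4051) + 2.39 × 0.4051 = 1.412 + 0.9681 = 2.380 mg/L.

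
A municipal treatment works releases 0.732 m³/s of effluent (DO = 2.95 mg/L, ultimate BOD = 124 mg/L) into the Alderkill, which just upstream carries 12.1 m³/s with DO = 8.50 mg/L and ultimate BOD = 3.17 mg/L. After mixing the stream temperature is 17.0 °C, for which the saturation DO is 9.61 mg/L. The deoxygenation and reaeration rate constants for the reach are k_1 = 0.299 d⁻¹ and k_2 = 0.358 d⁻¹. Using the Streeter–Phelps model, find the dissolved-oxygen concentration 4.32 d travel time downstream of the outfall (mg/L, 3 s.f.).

DO ≈ 6.15 mg/L

Mixed DO = (12.1×8.50 + 0.732×2.95)/(12.1+0.732) = 105.0/12.83 = 8.183 mg/L.
Mixed L₀ = (12.1×3.17 + 0.732×124)/(12.83) = 129.1/12.83 = 10.06 mg/L.
Initial deficit D₀ = C_s − DO₀ = 9.61 − 8.183 = 1.427 mg/L.
D(4.32) = [0.299×10.06/(0.358−0.299)](e^(−0.299×4.32) − e^(−0.358×4.32)) + 1.427 e^(−0.358×4.32)
= 51.00 × (0.2748 − 0.2130) + 1.427 × 0.2130 = 3.457 mg/L.
DO = 9.61 − 3.457 = 6.153 mg/L.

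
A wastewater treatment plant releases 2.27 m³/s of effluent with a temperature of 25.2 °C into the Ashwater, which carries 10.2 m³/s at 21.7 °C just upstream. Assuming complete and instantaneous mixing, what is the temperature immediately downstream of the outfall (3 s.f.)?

22.3 °C

Flow-weighted mixing: C = (Q_r C_r + Q_w C_w)/(Q_r + Q_w)
= (10.2×21.7 + 2.27×25.2)/(10.2 + 2.27) = 278.5/12.47 = 22.34 °C.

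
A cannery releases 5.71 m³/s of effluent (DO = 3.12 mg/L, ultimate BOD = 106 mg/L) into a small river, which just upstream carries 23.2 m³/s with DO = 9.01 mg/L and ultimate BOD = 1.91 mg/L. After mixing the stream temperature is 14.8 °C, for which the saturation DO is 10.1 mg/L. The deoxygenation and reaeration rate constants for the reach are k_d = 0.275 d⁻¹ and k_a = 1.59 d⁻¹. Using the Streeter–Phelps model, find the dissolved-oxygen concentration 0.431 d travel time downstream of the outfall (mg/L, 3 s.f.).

DO ≈ 7.16 mg/L

Mixed DO = (23.2×9.01 + 5.71×3.12)/(23.2+5.71) = 226.8/28.91 = 7.847 mg/L.
Mixed L₀ = (23.2×1.91 + 5.71×106)/(28.91) = 649.6/28.91 = 22.47 mg/L.
Initial deficit D₀ = C_s − DO₀ = 10.1 − 7.847 = 2.253 mg/L.
D(0.431) = [0.275×22.47/(1.59−0.275)](e^(−0.275×0.431) − e^(−1.59×0.431)) + 2.253 e^(−1.59×0.431)
= 4.699 × (0.8882 − 0.5039) + 2.253 × 0.5039 = 2.941 mg/L.
DO = 10.1 − 2.941 = 7.159 mg/L.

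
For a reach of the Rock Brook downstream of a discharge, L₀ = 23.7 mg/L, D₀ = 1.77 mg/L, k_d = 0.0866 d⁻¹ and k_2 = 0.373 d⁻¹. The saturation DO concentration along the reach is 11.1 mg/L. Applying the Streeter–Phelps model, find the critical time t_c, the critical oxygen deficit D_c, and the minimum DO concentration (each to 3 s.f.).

t_c = [1/(k_2−k_d)] ln[(k_2/k_d)(1 − D₀(k_2−k_d)/(k_d L₀))]
= [1/(0.373−0.0866)] ln[(0.373/0.0866)(1 − 1.77×0.2864/(0.0866×23.7))]
= (1/0.2864) ln[4.307 × 0.7530] = 3.492 × ln(3.243) = 3.492 × 1.177 = 4.108 d.
L(t_c) = L₀ e^(−k_d t_c) = 23.7 × 0.7006 = 16.60 mg/L, and at the critical point k_2 D_c = k_d L, so D_c = (0.0866/0.373) × 16.60 = 3.855 mg/L.
Minimum DO = C_s − D_c = 11.1 − 3.855 = 7.245 mg/L.

t_c ≈ 4.11 d; D_c ≈ 3.86 mg/L; min DO ≈ 7.24 mg/L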